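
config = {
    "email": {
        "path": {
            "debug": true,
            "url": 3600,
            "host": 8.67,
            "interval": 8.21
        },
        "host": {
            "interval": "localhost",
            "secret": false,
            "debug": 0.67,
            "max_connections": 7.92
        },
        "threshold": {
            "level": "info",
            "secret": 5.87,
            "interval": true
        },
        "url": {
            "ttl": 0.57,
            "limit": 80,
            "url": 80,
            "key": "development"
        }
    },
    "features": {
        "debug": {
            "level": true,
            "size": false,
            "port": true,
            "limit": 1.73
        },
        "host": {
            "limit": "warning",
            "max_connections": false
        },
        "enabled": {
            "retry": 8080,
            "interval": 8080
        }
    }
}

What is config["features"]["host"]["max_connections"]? False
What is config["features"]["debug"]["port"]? True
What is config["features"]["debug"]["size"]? False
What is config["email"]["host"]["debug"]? 0.67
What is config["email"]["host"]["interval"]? "localhost"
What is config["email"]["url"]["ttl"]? 0.57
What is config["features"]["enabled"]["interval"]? 8080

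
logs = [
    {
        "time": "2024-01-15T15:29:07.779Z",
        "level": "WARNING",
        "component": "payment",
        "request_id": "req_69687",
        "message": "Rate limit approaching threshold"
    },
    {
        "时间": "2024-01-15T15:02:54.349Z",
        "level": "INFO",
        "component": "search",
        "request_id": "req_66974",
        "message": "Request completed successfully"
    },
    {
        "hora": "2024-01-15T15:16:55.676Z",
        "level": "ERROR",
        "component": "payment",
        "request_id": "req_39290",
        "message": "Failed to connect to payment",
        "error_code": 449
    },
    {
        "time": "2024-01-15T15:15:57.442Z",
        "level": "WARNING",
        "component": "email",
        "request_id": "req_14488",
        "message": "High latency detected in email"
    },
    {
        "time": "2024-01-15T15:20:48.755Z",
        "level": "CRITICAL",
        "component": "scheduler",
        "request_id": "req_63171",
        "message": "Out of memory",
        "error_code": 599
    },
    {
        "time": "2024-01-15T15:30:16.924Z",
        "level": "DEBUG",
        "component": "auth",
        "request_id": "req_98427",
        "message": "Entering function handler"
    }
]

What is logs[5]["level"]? "DEBUG"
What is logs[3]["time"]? "2024-01-15T15:15:57.442Z"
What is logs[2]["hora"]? "2024-01-15T15:16:55.676Z"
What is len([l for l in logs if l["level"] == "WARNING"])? 2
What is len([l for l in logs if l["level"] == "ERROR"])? 1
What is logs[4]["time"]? "2024-01-15T15:20:48.755Z"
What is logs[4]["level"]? "CRITICAL"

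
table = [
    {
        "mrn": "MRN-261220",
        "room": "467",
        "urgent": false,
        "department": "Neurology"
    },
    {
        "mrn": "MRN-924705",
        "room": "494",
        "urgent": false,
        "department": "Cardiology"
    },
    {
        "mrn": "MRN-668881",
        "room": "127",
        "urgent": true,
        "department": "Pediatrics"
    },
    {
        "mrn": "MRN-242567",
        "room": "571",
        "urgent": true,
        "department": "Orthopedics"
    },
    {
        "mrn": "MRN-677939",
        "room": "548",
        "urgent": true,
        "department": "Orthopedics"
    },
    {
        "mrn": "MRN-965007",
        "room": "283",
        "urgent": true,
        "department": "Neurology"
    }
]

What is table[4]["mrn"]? "MRN-677939"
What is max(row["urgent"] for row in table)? True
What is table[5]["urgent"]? True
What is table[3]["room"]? "571"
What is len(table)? 6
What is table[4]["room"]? "548"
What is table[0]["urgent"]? False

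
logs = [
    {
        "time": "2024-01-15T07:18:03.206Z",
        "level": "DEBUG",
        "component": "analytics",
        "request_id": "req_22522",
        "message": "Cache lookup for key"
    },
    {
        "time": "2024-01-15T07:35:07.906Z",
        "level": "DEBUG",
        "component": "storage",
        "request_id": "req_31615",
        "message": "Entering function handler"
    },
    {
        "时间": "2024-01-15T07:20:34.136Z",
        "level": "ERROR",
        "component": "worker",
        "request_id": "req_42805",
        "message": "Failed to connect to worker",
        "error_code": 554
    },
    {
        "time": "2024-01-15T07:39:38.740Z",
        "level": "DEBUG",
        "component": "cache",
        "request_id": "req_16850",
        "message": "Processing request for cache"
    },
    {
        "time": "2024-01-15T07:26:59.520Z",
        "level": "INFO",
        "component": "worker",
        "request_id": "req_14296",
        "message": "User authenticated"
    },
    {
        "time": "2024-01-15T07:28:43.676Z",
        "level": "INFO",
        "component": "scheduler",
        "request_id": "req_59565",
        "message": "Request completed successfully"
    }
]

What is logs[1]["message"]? "Entering function handler"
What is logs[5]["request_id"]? "req_59565"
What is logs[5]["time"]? "2024-01-15T07:28:43.676Z"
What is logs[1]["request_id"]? "req_31615"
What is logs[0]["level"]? "DEBUG"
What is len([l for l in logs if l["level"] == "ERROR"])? 1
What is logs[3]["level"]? "DEBUG"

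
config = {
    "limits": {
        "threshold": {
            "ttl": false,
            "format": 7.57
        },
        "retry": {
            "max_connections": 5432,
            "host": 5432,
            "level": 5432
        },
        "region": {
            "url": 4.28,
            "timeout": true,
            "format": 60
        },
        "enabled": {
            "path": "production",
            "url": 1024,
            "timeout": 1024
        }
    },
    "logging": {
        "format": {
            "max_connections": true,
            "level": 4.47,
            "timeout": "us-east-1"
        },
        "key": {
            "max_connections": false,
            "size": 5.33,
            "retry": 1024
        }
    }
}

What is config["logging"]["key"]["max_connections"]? False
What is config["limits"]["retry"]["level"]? 5432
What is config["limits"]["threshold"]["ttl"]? False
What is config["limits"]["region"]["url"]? 4.28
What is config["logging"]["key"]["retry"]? 1024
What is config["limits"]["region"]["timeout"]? True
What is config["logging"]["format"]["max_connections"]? True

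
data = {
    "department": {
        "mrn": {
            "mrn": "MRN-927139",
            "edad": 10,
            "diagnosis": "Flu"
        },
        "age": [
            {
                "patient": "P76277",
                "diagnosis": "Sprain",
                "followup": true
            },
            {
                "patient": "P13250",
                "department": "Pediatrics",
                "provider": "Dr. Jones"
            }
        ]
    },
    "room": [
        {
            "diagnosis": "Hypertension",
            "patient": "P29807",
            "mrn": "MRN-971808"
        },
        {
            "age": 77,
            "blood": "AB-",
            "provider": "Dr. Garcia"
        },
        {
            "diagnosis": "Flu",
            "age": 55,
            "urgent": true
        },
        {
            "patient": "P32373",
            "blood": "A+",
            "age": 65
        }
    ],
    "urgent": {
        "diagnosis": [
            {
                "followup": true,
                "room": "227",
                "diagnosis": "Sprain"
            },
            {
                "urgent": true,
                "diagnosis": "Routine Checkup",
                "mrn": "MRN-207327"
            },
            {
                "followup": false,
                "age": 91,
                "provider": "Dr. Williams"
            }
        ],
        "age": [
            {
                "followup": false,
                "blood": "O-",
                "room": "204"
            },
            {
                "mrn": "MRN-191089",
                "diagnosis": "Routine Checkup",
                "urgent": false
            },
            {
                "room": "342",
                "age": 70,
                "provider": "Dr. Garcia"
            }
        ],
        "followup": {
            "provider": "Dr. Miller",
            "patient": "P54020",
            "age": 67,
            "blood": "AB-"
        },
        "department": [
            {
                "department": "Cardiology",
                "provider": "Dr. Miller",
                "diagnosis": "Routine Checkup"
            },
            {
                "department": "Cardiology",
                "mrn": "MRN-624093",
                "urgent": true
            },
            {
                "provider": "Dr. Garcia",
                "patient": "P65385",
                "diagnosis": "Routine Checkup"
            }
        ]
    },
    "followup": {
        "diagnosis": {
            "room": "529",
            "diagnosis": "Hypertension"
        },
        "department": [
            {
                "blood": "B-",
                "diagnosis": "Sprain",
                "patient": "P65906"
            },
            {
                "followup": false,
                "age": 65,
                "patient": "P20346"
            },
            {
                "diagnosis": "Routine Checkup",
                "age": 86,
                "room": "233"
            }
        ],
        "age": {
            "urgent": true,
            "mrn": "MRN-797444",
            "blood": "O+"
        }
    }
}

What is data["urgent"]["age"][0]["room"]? "204"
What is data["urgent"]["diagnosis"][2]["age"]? 91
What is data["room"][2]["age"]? 55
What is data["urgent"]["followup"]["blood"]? "AB-"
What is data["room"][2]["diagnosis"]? "Flu"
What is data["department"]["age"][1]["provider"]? "Dr. Jones"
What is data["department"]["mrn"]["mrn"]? "MRN-927139"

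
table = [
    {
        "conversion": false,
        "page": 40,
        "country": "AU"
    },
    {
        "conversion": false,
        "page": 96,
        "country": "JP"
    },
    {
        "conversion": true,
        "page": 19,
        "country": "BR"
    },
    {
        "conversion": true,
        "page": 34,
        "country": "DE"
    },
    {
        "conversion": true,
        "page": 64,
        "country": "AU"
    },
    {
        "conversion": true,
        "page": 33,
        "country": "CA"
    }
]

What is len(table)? 6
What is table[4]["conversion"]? True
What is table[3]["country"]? "DE"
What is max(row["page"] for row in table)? 96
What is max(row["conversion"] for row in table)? True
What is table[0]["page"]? 40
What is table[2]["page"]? 19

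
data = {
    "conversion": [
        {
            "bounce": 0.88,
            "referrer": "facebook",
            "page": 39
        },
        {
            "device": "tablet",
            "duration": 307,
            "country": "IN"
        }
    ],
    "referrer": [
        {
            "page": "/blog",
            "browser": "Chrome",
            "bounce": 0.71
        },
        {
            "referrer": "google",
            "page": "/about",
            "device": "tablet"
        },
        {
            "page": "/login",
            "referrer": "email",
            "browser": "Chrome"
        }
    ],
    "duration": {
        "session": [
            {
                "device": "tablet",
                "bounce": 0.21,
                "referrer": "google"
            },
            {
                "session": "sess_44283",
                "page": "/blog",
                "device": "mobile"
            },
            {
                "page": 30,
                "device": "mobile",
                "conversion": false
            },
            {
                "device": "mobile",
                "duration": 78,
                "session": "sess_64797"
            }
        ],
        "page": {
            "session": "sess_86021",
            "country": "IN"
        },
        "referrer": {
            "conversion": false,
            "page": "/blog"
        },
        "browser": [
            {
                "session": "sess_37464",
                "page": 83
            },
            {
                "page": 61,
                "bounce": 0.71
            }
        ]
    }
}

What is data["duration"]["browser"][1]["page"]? 61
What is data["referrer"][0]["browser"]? "Chrome"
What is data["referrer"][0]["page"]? "/blog"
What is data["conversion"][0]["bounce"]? 0.88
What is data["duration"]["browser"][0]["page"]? 83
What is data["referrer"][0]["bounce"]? 0.71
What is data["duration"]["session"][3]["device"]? "mobile"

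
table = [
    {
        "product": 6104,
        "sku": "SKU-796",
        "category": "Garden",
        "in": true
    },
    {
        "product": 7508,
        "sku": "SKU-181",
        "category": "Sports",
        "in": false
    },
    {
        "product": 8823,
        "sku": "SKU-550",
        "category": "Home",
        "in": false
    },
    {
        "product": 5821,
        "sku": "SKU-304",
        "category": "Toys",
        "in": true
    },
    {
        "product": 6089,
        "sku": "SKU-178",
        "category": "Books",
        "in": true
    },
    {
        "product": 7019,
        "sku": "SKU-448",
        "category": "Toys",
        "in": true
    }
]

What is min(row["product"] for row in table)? 5821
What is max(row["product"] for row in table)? 8823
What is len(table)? 6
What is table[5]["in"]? True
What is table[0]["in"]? True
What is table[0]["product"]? 6104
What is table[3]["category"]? "Toys"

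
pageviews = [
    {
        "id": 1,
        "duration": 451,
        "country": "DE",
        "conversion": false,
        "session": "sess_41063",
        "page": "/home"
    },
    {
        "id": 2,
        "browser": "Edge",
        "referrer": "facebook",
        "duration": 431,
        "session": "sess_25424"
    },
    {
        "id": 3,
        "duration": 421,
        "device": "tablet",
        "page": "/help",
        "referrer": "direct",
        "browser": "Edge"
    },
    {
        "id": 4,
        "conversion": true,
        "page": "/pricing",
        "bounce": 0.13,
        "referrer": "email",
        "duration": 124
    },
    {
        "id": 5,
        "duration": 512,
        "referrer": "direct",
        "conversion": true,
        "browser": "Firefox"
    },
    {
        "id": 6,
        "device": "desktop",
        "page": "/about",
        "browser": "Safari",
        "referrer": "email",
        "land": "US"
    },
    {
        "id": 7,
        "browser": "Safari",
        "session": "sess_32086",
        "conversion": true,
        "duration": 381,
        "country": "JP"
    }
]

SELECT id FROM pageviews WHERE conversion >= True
[4, 5, 7]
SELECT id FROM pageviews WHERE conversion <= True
[1, 4, 5, 7]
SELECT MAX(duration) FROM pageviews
512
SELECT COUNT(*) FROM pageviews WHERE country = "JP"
1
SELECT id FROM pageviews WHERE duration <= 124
[4]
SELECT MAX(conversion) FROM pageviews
True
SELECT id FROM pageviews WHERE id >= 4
[4, 5, 6, 7]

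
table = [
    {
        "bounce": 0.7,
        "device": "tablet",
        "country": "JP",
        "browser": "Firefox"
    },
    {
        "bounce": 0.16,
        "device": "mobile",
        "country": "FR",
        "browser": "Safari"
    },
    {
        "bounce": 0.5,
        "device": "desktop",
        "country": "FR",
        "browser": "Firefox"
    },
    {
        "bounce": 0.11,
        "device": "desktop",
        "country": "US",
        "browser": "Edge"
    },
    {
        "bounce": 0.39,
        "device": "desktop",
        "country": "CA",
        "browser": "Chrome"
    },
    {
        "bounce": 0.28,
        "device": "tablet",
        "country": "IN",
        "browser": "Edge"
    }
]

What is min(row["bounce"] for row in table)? 0.11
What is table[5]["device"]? "tablet"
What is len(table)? 6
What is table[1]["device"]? "mobile"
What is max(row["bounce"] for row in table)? 0.7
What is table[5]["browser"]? "Edge"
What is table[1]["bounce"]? 0.16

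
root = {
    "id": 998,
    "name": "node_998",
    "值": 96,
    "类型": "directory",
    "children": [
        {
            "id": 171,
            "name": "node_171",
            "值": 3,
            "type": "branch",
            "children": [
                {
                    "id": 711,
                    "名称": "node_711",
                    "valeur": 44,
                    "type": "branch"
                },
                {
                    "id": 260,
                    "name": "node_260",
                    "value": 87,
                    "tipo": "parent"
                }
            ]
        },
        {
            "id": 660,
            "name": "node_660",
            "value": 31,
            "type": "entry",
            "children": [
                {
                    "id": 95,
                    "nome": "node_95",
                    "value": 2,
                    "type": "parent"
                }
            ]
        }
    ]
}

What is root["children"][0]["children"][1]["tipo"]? "parent"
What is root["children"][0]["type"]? "branch"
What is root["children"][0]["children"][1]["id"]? 260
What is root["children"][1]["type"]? "entry"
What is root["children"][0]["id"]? 171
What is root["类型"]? "directory"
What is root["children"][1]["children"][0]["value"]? 2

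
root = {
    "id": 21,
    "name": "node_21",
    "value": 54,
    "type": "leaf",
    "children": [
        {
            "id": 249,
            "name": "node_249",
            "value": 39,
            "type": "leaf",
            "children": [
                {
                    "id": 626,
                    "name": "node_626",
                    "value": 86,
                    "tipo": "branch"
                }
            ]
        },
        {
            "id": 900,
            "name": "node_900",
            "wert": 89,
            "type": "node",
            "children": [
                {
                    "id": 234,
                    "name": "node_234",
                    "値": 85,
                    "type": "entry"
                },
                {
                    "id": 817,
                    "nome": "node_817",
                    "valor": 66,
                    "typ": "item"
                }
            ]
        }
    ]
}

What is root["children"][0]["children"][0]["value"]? 86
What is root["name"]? "node_21"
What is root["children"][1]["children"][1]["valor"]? 66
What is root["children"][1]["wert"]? 89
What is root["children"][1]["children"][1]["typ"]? "item"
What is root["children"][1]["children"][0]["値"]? 85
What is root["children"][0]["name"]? "node_249"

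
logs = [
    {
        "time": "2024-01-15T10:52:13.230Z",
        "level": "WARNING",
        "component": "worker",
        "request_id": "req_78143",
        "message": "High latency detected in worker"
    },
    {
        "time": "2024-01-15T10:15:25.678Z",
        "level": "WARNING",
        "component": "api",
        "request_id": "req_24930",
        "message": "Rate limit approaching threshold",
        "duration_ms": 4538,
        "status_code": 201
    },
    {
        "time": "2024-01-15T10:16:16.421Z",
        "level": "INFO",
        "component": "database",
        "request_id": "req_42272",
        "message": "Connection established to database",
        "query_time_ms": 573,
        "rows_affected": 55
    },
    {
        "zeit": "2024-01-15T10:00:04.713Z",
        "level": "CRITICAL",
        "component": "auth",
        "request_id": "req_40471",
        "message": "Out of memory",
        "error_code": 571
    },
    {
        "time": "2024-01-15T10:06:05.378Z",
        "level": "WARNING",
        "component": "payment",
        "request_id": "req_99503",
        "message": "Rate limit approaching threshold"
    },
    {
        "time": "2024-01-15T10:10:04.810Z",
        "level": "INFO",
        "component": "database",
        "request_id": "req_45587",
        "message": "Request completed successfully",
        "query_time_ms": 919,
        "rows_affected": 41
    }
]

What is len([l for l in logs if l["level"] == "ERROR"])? 0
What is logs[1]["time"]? "2024-01-15T10:15:25.678Z"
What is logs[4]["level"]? "WARNING"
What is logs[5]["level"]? "INFO"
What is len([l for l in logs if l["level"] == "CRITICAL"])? 1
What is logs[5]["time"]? "2024-01-15T10:10:04.810Z"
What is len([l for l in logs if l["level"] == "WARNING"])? 3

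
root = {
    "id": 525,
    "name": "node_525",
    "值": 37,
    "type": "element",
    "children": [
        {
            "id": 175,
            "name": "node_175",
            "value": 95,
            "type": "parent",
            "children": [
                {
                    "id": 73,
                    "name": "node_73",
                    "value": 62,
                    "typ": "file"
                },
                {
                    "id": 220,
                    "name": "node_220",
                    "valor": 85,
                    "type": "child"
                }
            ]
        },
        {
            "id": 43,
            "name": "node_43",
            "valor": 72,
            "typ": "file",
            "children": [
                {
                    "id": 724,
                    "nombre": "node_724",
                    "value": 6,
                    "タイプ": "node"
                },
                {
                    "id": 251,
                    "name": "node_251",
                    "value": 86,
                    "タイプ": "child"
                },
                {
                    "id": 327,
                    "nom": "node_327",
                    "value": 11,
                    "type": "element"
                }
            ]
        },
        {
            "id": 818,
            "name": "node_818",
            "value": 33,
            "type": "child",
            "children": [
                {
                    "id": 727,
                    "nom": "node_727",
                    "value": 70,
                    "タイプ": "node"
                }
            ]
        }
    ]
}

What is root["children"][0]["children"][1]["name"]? "node_220"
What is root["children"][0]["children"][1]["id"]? 220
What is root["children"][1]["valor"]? 72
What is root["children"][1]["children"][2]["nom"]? "node_327"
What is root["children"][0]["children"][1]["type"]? "child"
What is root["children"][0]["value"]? 95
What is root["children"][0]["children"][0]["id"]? 73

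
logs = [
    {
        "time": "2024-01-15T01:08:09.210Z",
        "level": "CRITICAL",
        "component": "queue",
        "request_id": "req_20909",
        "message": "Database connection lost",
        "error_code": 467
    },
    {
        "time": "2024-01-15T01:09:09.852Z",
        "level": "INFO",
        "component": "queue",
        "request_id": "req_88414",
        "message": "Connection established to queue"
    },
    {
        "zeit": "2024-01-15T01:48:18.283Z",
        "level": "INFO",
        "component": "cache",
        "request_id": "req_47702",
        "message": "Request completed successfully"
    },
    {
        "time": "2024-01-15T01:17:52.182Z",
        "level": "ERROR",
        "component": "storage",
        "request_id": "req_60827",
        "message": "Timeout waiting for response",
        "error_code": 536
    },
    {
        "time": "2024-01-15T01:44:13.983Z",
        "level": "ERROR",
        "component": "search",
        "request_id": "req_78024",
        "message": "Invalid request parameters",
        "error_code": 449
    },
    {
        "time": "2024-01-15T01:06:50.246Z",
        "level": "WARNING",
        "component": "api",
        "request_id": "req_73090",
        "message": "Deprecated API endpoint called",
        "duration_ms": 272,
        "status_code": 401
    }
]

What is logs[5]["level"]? "WARNING"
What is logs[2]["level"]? "INFO"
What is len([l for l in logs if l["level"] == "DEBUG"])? 0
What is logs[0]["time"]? "2024-01-15T01:08:09.210Z"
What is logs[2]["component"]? "cache"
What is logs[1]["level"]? "INFO"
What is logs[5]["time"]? "2024-01-15T01:06:50.246Z"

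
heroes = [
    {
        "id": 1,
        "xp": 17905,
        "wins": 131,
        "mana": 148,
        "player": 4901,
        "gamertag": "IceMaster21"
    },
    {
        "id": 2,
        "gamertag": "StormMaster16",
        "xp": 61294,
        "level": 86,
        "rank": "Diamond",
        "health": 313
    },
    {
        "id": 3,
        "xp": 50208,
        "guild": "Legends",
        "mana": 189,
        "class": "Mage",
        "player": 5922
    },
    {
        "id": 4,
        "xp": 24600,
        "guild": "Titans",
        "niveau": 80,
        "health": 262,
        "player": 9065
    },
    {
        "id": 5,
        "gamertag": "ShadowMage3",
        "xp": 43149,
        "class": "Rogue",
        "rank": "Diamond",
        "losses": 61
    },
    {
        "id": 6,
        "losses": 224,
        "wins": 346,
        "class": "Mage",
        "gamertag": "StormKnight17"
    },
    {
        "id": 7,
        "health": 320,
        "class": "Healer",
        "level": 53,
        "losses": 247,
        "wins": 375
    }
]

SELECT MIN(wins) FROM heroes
131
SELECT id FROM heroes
[1, 2, 3, 4, 5, 6, 7]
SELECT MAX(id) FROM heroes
7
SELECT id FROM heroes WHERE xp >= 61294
[2]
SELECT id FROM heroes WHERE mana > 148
[3]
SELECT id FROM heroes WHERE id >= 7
[7]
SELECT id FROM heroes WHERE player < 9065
[1, 3]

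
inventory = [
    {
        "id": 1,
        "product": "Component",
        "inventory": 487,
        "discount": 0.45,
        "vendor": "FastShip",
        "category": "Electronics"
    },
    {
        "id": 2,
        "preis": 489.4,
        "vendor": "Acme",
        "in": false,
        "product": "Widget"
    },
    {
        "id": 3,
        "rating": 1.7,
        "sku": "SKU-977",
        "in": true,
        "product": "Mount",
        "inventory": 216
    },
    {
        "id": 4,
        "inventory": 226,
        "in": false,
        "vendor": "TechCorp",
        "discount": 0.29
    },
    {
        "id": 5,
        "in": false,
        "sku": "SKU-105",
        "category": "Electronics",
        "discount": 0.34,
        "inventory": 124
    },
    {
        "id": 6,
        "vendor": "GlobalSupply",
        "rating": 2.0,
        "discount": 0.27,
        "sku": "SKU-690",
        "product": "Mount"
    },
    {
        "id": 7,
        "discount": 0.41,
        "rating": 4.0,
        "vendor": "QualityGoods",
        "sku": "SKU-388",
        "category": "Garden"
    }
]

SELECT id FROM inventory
[1, 2, 3, 4, 5, 6, 7]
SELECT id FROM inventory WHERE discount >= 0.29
[1, 4, 5, 7]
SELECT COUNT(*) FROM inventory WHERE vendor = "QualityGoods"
1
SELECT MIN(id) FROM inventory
1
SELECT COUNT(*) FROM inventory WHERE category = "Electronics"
2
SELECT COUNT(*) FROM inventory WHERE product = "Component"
1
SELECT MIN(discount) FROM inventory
0.27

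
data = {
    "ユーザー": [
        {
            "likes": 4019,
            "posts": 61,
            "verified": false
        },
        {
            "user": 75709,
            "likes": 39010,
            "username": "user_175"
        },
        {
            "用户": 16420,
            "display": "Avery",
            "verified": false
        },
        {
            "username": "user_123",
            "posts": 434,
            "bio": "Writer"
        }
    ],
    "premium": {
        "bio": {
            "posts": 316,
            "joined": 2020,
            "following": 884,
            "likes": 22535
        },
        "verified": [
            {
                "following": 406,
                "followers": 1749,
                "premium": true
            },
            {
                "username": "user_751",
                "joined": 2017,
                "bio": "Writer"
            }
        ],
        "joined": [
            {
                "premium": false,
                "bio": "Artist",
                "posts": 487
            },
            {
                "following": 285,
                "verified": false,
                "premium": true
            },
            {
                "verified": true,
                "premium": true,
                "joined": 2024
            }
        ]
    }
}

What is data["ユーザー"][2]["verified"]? False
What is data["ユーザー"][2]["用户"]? 16420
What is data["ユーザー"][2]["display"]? "Avery"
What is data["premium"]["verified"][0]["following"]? 406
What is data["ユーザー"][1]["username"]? "user_175"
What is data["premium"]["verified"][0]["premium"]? True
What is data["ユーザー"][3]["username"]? "user_123"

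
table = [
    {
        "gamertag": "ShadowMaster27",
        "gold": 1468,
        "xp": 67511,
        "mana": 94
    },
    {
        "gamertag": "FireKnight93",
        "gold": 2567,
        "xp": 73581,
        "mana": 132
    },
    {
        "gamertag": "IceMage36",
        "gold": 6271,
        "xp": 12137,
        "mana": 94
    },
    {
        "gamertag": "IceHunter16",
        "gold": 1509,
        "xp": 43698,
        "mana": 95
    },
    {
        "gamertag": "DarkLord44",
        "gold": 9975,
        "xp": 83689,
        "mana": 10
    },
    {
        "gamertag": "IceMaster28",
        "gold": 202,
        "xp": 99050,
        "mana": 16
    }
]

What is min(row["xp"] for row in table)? 12137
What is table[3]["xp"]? 43698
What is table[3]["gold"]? 1509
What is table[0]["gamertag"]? "ShadowMaster27"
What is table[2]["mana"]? 94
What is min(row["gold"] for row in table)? 202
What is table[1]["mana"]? 132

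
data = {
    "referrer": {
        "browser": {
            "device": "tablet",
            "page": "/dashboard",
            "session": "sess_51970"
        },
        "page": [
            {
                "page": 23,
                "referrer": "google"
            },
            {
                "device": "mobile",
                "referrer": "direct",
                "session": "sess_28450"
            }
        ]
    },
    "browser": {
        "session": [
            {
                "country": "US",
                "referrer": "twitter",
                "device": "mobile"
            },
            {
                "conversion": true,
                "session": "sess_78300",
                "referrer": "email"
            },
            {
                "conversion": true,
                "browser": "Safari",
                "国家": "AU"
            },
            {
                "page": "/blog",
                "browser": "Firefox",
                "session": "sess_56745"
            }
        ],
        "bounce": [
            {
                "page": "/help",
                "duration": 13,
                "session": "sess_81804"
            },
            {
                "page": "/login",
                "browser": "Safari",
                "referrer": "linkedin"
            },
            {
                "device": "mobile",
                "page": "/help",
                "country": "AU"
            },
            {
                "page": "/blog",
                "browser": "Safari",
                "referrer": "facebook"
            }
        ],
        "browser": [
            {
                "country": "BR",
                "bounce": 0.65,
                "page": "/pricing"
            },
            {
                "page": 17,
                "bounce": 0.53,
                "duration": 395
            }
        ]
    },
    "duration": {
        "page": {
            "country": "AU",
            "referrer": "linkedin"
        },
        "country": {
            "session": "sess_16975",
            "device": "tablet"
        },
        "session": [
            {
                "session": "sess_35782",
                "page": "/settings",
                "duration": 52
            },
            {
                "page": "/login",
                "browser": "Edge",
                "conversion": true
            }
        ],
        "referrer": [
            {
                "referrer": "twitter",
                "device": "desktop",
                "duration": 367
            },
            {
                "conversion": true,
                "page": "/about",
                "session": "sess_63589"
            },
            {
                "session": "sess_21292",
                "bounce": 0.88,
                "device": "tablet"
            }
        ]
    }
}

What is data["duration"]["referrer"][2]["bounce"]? 0.88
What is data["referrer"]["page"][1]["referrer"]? "direct"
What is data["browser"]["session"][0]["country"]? "US"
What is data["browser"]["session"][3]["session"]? "sess_56745"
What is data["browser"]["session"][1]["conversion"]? True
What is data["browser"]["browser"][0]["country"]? "BR"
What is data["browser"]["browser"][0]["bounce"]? 0.65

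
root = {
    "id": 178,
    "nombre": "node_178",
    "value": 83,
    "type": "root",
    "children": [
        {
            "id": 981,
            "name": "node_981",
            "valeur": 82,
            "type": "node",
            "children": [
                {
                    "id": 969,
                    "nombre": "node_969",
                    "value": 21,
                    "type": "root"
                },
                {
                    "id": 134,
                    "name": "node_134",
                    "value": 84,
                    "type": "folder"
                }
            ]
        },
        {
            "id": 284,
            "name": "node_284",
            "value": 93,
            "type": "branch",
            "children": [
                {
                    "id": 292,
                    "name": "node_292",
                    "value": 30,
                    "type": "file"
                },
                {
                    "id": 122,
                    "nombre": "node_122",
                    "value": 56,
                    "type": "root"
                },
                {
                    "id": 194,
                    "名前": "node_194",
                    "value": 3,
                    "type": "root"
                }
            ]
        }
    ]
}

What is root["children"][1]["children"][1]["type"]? "root"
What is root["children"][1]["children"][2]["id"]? 194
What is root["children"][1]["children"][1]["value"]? 56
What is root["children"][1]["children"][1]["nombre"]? "node_122"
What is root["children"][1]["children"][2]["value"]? 3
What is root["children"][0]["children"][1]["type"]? "folder"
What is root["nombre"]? "node_178"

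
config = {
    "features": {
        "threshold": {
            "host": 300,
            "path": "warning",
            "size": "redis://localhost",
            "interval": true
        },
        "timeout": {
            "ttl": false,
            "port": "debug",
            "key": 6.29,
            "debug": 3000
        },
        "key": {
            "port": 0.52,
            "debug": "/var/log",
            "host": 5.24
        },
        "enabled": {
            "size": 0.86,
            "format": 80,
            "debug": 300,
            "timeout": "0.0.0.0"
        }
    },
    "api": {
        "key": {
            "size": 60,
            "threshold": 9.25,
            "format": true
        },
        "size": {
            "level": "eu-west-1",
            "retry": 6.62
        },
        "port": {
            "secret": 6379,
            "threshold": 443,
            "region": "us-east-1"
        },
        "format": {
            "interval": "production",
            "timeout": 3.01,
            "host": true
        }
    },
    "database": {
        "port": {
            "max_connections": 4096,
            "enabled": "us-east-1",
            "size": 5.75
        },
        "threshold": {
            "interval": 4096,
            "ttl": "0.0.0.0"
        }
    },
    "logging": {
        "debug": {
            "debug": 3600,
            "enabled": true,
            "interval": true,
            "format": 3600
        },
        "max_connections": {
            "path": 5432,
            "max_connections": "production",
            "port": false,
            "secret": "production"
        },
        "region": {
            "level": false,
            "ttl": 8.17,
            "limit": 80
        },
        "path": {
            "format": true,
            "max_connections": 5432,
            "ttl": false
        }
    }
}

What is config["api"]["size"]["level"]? "eu-west-1"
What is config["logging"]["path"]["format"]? True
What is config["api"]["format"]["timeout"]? 3.01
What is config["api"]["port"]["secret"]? 6379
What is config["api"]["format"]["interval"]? "production"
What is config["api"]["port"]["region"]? "us-east-1"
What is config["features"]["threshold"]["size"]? "redis://localhost"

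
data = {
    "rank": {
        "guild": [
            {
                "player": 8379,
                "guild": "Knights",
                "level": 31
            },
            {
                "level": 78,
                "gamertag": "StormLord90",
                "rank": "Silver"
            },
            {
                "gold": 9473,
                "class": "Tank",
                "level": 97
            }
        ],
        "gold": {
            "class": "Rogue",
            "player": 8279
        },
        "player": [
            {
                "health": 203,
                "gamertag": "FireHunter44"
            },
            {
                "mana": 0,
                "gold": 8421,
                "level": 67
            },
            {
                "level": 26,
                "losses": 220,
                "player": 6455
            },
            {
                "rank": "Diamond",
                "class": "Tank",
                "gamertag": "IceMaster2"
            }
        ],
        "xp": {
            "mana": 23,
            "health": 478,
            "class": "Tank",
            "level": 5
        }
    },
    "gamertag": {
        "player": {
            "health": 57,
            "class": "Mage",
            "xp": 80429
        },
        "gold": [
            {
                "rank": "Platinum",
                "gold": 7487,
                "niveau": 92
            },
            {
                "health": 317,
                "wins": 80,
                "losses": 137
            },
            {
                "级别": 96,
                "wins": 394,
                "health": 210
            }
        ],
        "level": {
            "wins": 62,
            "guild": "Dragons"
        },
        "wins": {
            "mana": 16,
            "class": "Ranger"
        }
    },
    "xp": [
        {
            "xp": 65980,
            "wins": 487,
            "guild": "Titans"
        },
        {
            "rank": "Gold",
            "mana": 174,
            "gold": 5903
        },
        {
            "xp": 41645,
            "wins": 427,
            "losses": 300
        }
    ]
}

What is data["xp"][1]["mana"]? 174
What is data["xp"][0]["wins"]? 487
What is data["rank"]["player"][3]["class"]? "Tank"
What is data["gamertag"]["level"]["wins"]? 62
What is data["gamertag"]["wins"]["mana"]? 16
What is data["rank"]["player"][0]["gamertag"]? "FireHunter44"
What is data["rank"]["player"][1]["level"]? 67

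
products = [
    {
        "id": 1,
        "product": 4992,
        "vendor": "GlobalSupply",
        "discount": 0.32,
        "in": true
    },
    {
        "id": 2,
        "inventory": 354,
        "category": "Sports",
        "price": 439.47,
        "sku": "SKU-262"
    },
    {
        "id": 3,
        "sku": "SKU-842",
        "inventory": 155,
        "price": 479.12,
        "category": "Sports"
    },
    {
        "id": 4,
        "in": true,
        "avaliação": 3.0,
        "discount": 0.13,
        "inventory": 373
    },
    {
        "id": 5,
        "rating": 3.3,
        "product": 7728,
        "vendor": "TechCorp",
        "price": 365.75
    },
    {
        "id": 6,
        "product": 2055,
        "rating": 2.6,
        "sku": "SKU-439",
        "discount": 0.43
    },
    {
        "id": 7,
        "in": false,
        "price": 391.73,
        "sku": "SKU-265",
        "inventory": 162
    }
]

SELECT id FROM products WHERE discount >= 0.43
[6]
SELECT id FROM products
[1, 2, 3, 4, 5, 6, 7]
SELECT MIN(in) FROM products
False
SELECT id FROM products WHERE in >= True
[1, 4]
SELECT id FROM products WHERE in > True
[]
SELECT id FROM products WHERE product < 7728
[1, 6]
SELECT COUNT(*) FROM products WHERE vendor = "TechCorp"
1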